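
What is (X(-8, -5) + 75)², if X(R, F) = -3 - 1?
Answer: 5041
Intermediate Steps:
X(R, F) = -4
(X(-8, -5) + 75)² = (-4 + 75)² = 71² = 5041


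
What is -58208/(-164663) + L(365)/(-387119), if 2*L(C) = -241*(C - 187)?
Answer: 26065279439/63744175897 ≈ 0.40890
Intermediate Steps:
L(C) = 45067/2 - 241*C/2 (L(C) = (-241*(C - 187))/2 = (-241*(-187 + C))/2 = (45067 - 241*C)/2 = 45067/2 - 241*C/2)
-58208/(-164663) + L(365)/(-387119) = -58208/(-164663) + (45067/2 - 241/2*365)/(-387119) = -58208*(-1/164663) + (45067/2 - 87965/2)*(-1/387119) = 58208/164663 - 21449*(-1/387119) = 58208/164663 + 21449/387119 = 26065279439/63744175897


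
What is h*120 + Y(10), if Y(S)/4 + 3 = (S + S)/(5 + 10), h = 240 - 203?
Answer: 13300/3 ≈ 4433.3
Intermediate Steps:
h = 37
Y(S) = -12 + 8*S/15 (Y(S) = -12 + 4*((S + S)/(5 + 10)) = -12 + 4*((2*S)/15) = -12 + 4*((2*S)*(1/15)) = -12 + 4*(2*S/15) = -12 + 8*S/15)
h*120 + Y(10) = 37*120 + (-12 + (8/15)*10) = 4440 + (-12 + 16/3) = 4440 - 20/3 = 13300/3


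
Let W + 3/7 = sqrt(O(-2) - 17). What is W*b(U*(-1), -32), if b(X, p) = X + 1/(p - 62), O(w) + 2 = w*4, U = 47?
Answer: 13257/658 - 13257*I*sqrt(3)/94 ≈ 20.147 - 244.27*I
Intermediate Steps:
O(w) = -2 + 4*w (O(w) = -2 + w*4 = -2 + 4*w)
W = -3/7 + 3*I*sqrt(3) (W = -3/7 + sqrt((-2 + 4*(-2)) - 17) = -3/7 + sqrt((-2 - 8) - 17) = -3/7 + sqrt(-10 - 17) = -3/7 + sqrt(-27) = -3/7 + 3*I*sqrt(3) ≈ -0.42857 + 5.1962*I)
b(X, p) = X + 1/(-62 + p)
W*b(U*(-1), -32) = (-3/7 + 3*I*sqrt(3))*((1 - 2914*(-1) + (47*(-1))*(-32))/(-62 - 32)) = (-3/7 + 3*I*sqrt(3))*((1 - 62*(-47) - 47*(-32))/(-94)) = (-3/7 + 3*I*sqrt(3))*(-(1 + 2914 + 1504)/94) = (-3/7 + 3*I*sqrt(3))*(-1/94*4419) = (-3/7 + 3*I*sqrt(3))*(-4419/94) = 13257/658 - 13257*I*sqrt(3)/94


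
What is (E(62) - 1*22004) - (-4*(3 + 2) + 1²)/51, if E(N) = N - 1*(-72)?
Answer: -1115351/51 ≈ -21870.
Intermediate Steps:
E(N) = 72 + N (E(N) = N + 72 = 72 + N)
(E(62) - 1*22004) - (-4*(3 + 2) + 1²)/51 = ((72 + 62) - 1*22004) - (-4*(3 + 2) + 1²)/51 = (134 - 22004) - (-4*5 + 1)/51 = -21870 - (-20 + 1)/51 = -21870 - (-19)/51 = -21870 - 1*(-19/51) = -21870 + 19/51 = -1115351/51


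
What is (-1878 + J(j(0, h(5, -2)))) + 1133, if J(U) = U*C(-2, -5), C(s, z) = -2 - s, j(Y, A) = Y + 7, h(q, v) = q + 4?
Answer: -745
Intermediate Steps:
h(q, v) = 4 + q
j(Y, A) = 7 + Y
J(U) = 0 (J(U) = U*(-2 - 1*(-2)) = U*(-2 + 2) = U*0 = 0)
(-1878 + J(j(0, h(5, -2)))) + 1133 = (-1878 + 0) + 1133 = -1878 + 1133 = -745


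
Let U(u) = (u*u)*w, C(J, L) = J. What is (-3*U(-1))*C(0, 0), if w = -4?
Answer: 0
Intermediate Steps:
U(u) = -4*u² (U(u) = (u*u)*(-4) = u²*(-4) = -4*u²)
(-3*U(-1))*C(0, 0) = -(-12)*(-1)²*0 = -(-12)*0 = -3*(-4)*0 = 12*0 = 0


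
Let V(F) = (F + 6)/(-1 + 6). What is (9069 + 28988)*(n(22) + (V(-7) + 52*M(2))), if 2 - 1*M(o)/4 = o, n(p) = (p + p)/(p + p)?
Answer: 152228/5 ≈ 30446.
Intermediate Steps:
n(p) = 1 (n(p) = (2*p)/((2*p)) = (2*p)*(1/(2*p)) = 1)
V(F) = 6/5 + F/5 (V(F) = (6 + F)/5 = (6 + F)*(⅕) = 6/5 + F/5)
M(o) = 8 - 4*o
(9069 + 28988)*(n(22) + (V(-7) + 52*M(2))) = (9069 + 28988)*(1 + ((6/5 + (⅕)*(-7)) + 52*(8 - 4*2))) = 38057*(1 + ((6/5 - 7/5) + 52*(8 - 8))) = 38057*(1 + (-⅕ + 52*0)) = 38057*(1 + (-⅕ + 0)) = 38057*(1 - ⅕) = 38057*(⅘) = 152228/5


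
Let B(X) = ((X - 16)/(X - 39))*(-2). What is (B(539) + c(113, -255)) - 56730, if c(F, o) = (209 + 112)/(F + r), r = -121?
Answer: -56772217/1000 ≈ -56772.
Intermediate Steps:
c(F, o) = 321/(-121 + F) (c(F, o) = (209 + 112)/(F - 121) = 321/(-121 + F))
B(X) = -2*(-16 + X)/(-39 + X) (B(X) = ((-16 + X)/(-39 + X))*(-2) = -2*(-16 + X)/(-39 + X))
(B(539) + c(113, -255)) - 56730 = (2*(16 - 1*539)/(-39 + 539) + 321/(-121 + 113)) - 56730 = (2*(16 - 539)/500 + 321/(-8)) - 56730 = (2*(1/500)*(-523) + 321*(-1/8)) - 56730 = (-523/250 - 321/8) - 56730 = -42217/1000 - 56730 = -56772217/1000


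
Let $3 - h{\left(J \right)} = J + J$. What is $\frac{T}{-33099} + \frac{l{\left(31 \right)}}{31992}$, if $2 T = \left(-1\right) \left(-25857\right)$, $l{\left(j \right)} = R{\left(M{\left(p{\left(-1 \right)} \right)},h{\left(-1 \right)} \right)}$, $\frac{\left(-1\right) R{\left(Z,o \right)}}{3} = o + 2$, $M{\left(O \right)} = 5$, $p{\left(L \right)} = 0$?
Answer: $- \frac{2707867}{6920936} \approx -0.39126$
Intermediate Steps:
$h{\left(J \right)} = 3 - 2 J$ ($h{\left(J \right)} = 3 - \left(J + J\right) = 3 - 2 J$)
$R{\left(Z,o \right)} = -6 - 3 o$ ($R{\left(Z,o \right)} = - 3 \left(o + 2\right) = - 3 \left(2 + o\right) = -6 - 3 o$)
$l{\left(j \right)} = -21$ ($l{\left(j \right)} = -6 - 3 \left(3 - -2\right) = -6 - 3 \left(3 + 2\right) = -6 - 15 = -21$)
$T = \frac{25857}{2}$ ($T = \frac{\left(-1\right) \left(-25857\right)}{2} = \frac{1}{2} \cdot 25857 = \frac{25857}{2} \approx 12929.0$)
$\frac{T}{-33099} + \frac{l{\left(31 \right)}}{31992} = \frac{25857}{2 \left(-33099\right)} - \frac{21}{31992} = \frac{25857}{2} \left(- \frac{1}{33099}\right) - \frac{7}{10664} = - \frac{507}{1298} - \frac{7}{10664} = - \frac{2707867}{6920936}$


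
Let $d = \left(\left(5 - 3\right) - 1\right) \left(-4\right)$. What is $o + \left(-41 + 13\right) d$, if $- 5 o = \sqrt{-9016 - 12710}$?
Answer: $112 - \frac{3 i \sqrt{2414}}{5} \approx 112.0 - 29.479 i$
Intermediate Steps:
$d = -4$ ($d = \left(2 - 1\right) \left(-4\right) = 1 \left(-4\right) = -4$)
$o = - \frac{3 i \sqrt{2414}}{5}$ ($o = - \frac{\sqrt{-9016 - 12710}}{5} = - \frac{\sqrt{-21726}}{5} = - \frac{3 i \sqrt{2414}}{5} \approx - 29.479 i$)
$o + \left(-41 + 13\right) d = - \frac{3 i \sqrt{2414}}{5} + \left(-41 + 13\right) \left(-4\right) = - \frac{3 i \sqrt{2414}}{5} - -112 = - \frac{3 i \sqrt{2414}}{5} + 112 = 112 - \frac{3 i \sqrt{2414}}{5}$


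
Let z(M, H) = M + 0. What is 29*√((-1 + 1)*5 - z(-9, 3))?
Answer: 87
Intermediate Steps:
z(M, H) = M
29*√((-1 + 1)*5 - z(-9, 3)) = 29*√((-1 + 1)*5 - 1*(-9)) = 29*√(0*5 + 9) = 29*√(0 + 9) = 29*√9 = 29*3 = 87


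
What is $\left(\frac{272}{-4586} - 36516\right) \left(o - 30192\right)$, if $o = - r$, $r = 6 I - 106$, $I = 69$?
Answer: $\frac{2553805382000}{2293} \approx 1.1137 \cdot 10^{9}$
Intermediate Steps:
$r = 308$ ($r = 6 \cdot 69 - 106 = 414 - 106 = 308$)
$o = -308$ ($o = \left(-1\right) 308 = -308$)
$\left(\frac{272}{-4586} - 36516\right) \left(o - 30192\right) = \left(\frac{272}{-4586} - 36516\right) \left(-308 - 30192\right) = \left(272 \left(- \frac{1}{4586}\right) - 36516\right) \left(-30500\right) = \left(- \frac{136}{2293} - 36516\right) \left(-30500\right) = \left(- \frac{83731324}{2293}\right) \left(-30500\right) = \frac{2553805382000}{2293}$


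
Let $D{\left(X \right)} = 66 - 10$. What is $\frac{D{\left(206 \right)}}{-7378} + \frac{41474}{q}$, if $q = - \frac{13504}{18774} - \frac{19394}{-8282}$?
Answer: $\frac{849607735599638}{33235627589} \approx 25563.0$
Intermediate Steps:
$q = \frac{63065707}{38871567}$ ($q = \left(-13504\right) \frac{1}{18774} - - \frac{9697}{4141} = - \frac{6752}{9387} + \frac{9697}{4141} = \frac{63065707}{38871567} \approx 1.6224$)
$D{\left(X \right)} = 56$
$\frac{D{\left(206 \right)}}{-7378} + \frac{41474}{q} = \frac{56}{-7378} + \frac{41474}{\frac{63065707}{38871567}} = 56 \left(- \frac{1}{7378}\right) + 41474 \cdot \frac{38871567}{63065707} = - \frac{4}{527} + \frac{1612159369758}{63065707} = \frac{849607735599638}{33235627589}$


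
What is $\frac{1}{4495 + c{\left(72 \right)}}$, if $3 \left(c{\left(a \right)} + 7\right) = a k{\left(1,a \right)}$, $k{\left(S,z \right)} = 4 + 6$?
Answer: $\frac{1}{4728} \approx 0.00021151$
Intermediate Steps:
$k{\left(S,z \right)} = 10$
$c{\left(a \right)} = -7 + \frac{10 a}{3}$ ($c{\left(a \right)} = -7 + \frac{a 10}{3} = -7 + \frac{10 a}{3}$)
$\frac{1}{4495 + c{\left(72 \right)}} = \frac{1}{4495 + \left(-7 + \frac{10}{3} \cdot 72\right)} = \frac{1}{4495 + \left(-7 + 240\right)} = \frac{1}{4495 + 233} = \frac{1}{4728}$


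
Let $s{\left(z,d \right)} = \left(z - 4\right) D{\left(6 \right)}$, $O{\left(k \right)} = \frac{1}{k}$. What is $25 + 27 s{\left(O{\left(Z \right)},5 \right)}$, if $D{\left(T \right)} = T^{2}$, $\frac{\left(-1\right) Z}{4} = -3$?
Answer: $-3782$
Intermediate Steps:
$Z = 12$ ($Z = \left(-4\right) \left(-3\right) = 12$)
$s{\left(z,d \right)} = -144 + 36 z$ ($s{\left(z,d \right)} = \left(z - 4\right) 6^{2} = \left(-4 + z\right) 36 = -144 + 36 z$)
$25 + 27 s{\left(O{\left(Z \right)},5 \right)} = 25 + 27 \left(-144 + \frac{36}{12}\right) = 25 + 27 \left(-144 + 36 \cdot \frac{1}{12}\right) = 25 + 27 \left(-144 + 3\right) = 25 + 27 \left(-141\right) = 25 - 3807 = -3782$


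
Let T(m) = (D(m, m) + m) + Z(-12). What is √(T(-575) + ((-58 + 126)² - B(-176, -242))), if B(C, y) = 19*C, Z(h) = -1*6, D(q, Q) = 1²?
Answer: 2*√1847 ≈ 85.953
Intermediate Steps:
D(q, Q) = 1
Z(h) = -6
T(m) = -5 + m (T(m) = (1 + m) - 6 = -5 + m)
√(T(-575) + ((-58 + 126)² - B(-176, -242))) = √((-5 - 575) + ((-58 + 126)² - 19*(-176))) = √(-580 + (68² - 1*(-3344))) = √(-580 + (4624 + 3344)) = √(-580 + 7968) = √7388 = 2*√1847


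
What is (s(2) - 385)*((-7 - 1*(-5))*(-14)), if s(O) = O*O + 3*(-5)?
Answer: -11088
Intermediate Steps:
s(O) = -15 + O² (s(O) = O² - 15 = -15 + O²)
(s(2) - 385)*((-7 - 1*(-5))*(-14)) = ((-15 + 2²) - 385)*((-7 - 1*(-5))*(-14)) = ((-15 + 4) - 385)*((-7 + 5)*(-14)) = (-11 - 385)*(-2*(-14)) = -396*28 = -11088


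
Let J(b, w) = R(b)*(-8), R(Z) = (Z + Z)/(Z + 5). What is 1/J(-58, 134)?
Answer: -53/928 ≈ -0.057112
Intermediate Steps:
R(Z) = 2*Z/(5 + Z) (R(Z) = (2*Z)/(5 + Z) = 2*Z/(5 + Z))
J(b, w) = -16*b/(5 + b) (J(b, w) = (2*b/(5 + b))*(-8) = -16*b/(5 + b))
1/J(-58, 134) = 1/(-16*(-58)/(5 - 58)) = 1/(-16*(-58)/(-53)) = 1/(-16*(-58)*(-1/53)) = 1/(-928/53) = -53/928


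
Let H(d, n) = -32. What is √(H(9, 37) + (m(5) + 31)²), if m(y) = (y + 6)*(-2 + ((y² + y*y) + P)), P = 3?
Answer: 4*√21902 ≈ 591.97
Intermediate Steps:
m(y) = (1 + 2*y²)*(6 + y) (m(y) = (y + 6)*(-2 + ((y² + y*y) + 3)) = (6 + y)*(-2 + ((y² + y²) + 3)) = (6 + y)*(-2 + (2*y² + 3)) = (6 + y)*(-2 + (3 + 2*y²)) = (6 + y)*(1 + 2*y²) = (1 + 2*y²)*(6 + y))
√(H(9, 37) + (m(5) + 31)²) = √(-32 + ((6 + 5 + 2*5³ + 12*5²) + 31)²) = √(-32 + ((6 + 5 + 2*125 + 12*25) + 31)²) = √(-32 + ((6 + 5 + 250 + 300) + 31)²) = √(-32 + (561 + 31)²) = √(-32 + 592²) = √(-32 + 350464) = √350432 = 4*√21902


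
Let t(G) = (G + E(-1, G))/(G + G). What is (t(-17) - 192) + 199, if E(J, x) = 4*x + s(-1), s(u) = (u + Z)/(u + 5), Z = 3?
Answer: 645/68 ≈ 9.4853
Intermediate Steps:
s(u) = (3 + u)/(5 + u) (s(u) = (u + 3)/(u + 5) = (3 + u)/(5 + u))
E(J, x) = ½ + 4*x (E(J, x) = 4*x + (3 - 1)/(5 - 1) = 4*x + 2/4 = 4*x + (¼)*2 = 4*x + ½ = ½ + 4*x)
t(G) = (½ + 5*G)/(2*G) (t(G) = (G + (½ + 4*G))/(G + G) = (½ + 5*G)/((2*G)) = (½ + 5*G)*(1/(2*G)) = (½ + 5*G)/(2*G))
(t(-17) - 192) + 199 = ((¼)*(1 + 10*(-17))/(-17) - 192) + 199 = ((¼)*(-1/17)*(1 - 170) - 192) + 199 = ((¼)*(-1/17)*(-169) - 192) + 199 = (169/68 - 192) + 199 = -12887/68 + 199 = 645/68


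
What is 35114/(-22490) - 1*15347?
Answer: -172594572/11245 ≈ -15349.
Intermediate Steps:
35114/(-22490) - 1*15347 = 35114*(-1/22490) - 15347 = -17557/11245 - 15347 = -172594572/11245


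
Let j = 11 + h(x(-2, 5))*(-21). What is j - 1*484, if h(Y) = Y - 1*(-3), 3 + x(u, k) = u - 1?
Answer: -410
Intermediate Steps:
x(u, k) = -4 + u (x(u, k) = -3 + (u - 1) = -3 + (-1 + u) = -4 + u)
h(Y) = 3 + Y (h(Y) = Y + 3 = 3 + Y)
j = 74 (j = 11 + (3 + (-4 - 2))*(-21) = 11 + (3 - 6)*(-21) = 11 - 3*(-21) = 11 + 63 = 74)
j - 1*484 = 74 - 1*484 = 74 - 484 = -410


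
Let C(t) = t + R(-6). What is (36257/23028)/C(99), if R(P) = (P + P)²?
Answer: 36257/5595804 ≈ 0.0064793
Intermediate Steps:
R(P) = 4*P² (R(P) = (2*P)² = 4*P²)
C(t) = 144 + t (C(t) = t + 4*(-6)² = t + 4*36 = t + 144 = 144 + t)
(36257/23028)/C(99) = (36257/23028)/(144 + 99) = (36257*(1/23028))/243 = (36257/23028)*(1/243) = 36257/5595804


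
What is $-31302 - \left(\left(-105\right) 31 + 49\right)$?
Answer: $-28096$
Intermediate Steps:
$-31302 - \left(\left(-105\right) 31 + 49\right) = -31302 - \left(-3255 + 49\right) = -31302 - -3206 = -31302 + 3206 = -28096$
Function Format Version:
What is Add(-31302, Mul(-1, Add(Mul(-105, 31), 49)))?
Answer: -28096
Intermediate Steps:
Add(-31302, Mul(-1, Add(Mul(-105, 31), 49))) = Add(-31302, Mul(-1, Add(-3255, 49))) = Add(-31302, Mul(-1, -3206)) = Add(-31302, 3206) = -28096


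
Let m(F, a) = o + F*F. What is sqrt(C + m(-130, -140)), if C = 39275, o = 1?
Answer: 4*sqrt(3511) ≈ 237.01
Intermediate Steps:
m(F, a) = 1 + F**2 (m(F, a) = 1 + F*F = 1 + F**2)
sqrt(C + m(-130, -140)) = sqrt(39275 + (1 + (-130)**2)) = sqrt(39275 + (1 + 16900)) = sqrt(39275 + 16901) = sqrt(56176) = 4*sqrt(3511)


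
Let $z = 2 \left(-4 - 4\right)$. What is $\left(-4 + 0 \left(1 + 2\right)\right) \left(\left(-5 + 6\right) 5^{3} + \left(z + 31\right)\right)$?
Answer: $-560$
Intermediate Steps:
$z = -16$ ($z = 2 \left(-8\right) = -16$)
$\left(-4 + 0 \left(1 + 2\right)\right) \left(\left(-5 + 6\right) 5^{3} + \left(z + 31\right)\right) = \left(-4 + 0 \left(1 + 2\right)\right) \left(\left(-5 + 6\right) 5^{3} + \left(-16 + 31\right)\right) = \left(-4 + 0 \cdot 3\right) \left(1 \cdot 125 + 15\right) = \left(-4 + 0\right) \left(125 + 15\right) = \left(-4\right) 140 = -560$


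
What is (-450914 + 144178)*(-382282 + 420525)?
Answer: -11730504848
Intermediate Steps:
(-450914 + 144178)*(-382282 + 420525) = -306736*38243 = -11730504848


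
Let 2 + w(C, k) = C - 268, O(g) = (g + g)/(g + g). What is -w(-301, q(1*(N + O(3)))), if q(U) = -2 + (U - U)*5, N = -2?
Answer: 571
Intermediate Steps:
O(g) = 1 (O(g) = (2*g)/((2*g)) = (2*g)*(1/(2*g)) = 1)
q(U) = -2 (q(U) = -2 + 0*5 = -2 + 0 = -2)
w(C, k) = -270 + C (w(C, k) = -2 + (C - 268) = -2 + (-268 + C) = -270 + C)
-w(-301, q(1*(N + O(3)))) = -(-270 - 301) = -1*(-571) = 571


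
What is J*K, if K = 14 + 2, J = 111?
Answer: 1776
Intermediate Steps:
K = 16
J*K = 111*16 = 1776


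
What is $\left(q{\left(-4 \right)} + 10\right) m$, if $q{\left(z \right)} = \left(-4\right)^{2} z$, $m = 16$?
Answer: $-864$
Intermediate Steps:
$q{\left(z \right)} = 16 z$
$\left(q{\left(-4 \right)} + 10\right) m = \left(16 \left(-4\right) + 10\right) 16 = \left(-64 + 10\right) 16 = \left(-54\right) 16 = -864$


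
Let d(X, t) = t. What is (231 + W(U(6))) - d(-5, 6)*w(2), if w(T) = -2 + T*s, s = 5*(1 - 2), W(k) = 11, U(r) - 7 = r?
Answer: 314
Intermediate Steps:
U(r) = 7 + r
s = -5 (s = 5*(-1) = -5)
w(T) = -2 - 5*T (w(T) = -2 + T*(-5) = -2 - 5*T)
(231 + W(U(6))) - d(-5, 6)*w(2) = (231 + 11) - 6*(-2 - 5*2) = 242 - 6*(-2 - 10) = 242 - 6*(-12) = 242 - 1*(-72) = 242 + 72 = 314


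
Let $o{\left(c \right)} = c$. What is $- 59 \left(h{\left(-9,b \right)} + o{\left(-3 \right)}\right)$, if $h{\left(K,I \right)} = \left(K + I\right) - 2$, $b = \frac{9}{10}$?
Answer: $\frac{7729}{10} \approx 772.9$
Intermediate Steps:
$b = \frac{9}{10}$ ($b = 9 \cdot \frac{1}{10} = \frac{9}{10} \approx 0.9$)
$h{\left(K,I \right)} = -2 + I + K$ ($h{\left(K,I \right)} = \left(I + K\right) - 2 = -2 + I + K$)
$- 59 \left(h{\left(-9,b \right)} + o{\left(-3 \right)}\right) = - 59 \left(\left(-2 + \frac{9}{10} - 9\right) - 3\right) = - 59 \left(- \frac{101}{10} - 3\right) = \left(-59\right) \left(- \frac{131}{10}\right) = \frac{7729}{10}$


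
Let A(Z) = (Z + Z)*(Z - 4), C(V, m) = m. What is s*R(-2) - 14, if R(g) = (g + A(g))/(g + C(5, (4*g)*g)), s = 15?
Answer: 67/7 ≈ 9.5714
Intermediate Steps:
A(Z) = 2*Z*(-4 + Z) (A(Z) = (2*Z)*(-4 + Z) = 2*Z*(-4 + Z))
R(g) = (g + 2*g*(-4 + g))/(g + 4*g**2) (R(g) = (g + 2*g*(-4 + g))/(g + (4*g)*g) = (g + 2*g*(-4 + g))/(g + 4*g**2))
s*R(-2) - 14 = 15*((-7 + 2*(-2))/(1 + 4*(-2))) - 14 = 15*((-7 - 4)/(1 - 8)) - 14 = 15*(-11/(-7)) - 14 = 15*(-1/7*(-11)) - 14 = 15*(11/7) - 14 = 165/7 - 14 = 67/7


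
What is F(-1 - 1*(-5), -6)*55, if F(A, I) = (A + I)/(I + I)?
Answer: 55/6 ≈ 9.1667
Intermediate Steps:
F(A, I) = (A + I)/(2*I) (F(A, I) = (A + I)/((2*I)) = (A + I)*(1/(2*I)) = (A + I)/(2*I))
F(-1 - 1*(-5), -6)*55 = ((½)*((-1 - 1*(-5)) - 6)/(-6))*55 = ((½)*(-⅙)*((-1 + 5) - 6))*55 = ((½)*(-⅙)*(4 - 6))*55 = ((½)*(-⅙)*(-2))*55 = (⅙)*55 = 55/6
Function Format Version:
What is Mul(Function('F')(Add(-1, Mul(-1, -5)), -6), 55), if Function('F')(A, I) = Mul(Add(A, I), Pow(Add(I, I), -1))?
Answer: Rational(55, 6) ≈ 9.1667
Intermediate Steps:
Function('F')(A, I) = Mul(Rational(1, 2), Pow(I, -1), Add(A, I)) (Function('F')(A, I) = Mul(Add(A, I), Pow(Mul(2, I), -1)) = Mul(Add(A, I), Mul(Rational(1, 2), Pow(I, -1))) = Mul(Rational(1, 2), Pow(I, -1), Add(A, I)))
Mul(Function('F')(Add(-1, Mul(-1, -5)), -6), 55) = Mul(Mul(Rational(1, 2), Pow(-6, -1), Add(Add(-1, Mul(-1, -5)), -6)), 55) = Mul(Mul(Rational(1, 2), Rational(-1, 6), Add(Add(-1, 5), -6)), 55) = Mul(Mul(Rational(1, 2), Rational(-1, 6), Add(4, -6)), 55) = Mul(Mul(Rational(1, 2), Rational(-1, 6), -2), 55) = Mul(Rational(1, 6), 55) = Rational(55, 6)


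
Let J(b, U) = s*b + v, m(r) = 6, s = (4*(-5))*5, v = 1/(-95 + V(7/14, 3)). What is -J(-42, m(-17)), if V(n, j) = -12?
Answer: -449399/107 ≈ -4200.0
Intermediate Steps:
v = -1/107 (v = 1/(-95 - 12) = 1/(-107) = -1/107 ≈ -0.0093458)
s = -100 (s = -20*5 = -100)
J(b, U) = -1/107 - 100*b (J(b, U) = -100*b - 1/107 = -1/107 - 100*b)
-J(-42, m(-17)) = -(-1/107 - 100*(-42)) = -(-1/107 + 4200) = -1*449399/107 = -449399/107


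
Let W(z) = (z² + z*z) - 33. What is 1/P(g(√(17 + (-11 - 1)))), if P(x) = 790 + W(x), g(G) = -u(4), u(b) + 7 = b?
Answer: 1/775 ≈ 0.0012903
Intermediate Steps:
u(b) = -7 + b
g(G) = 3 (g(G) = -(-7 + 4) = -1*(-3) = 3)
W(z) = -33 + 2*z² (W(z) = (z² + z²) - 33 = 2*z² - 33 = -33 + 2*z²)
P(x) = 757 + 2*x² (P(x) = 790 + (-33 + 2*x²) = 757 + 2*x²)
1/P(g(√(17 + (-11 - 1)))) = 1/(757 + 2*3²) = 1/(757 + 2*9) = 1/(757 + 18) = 1/775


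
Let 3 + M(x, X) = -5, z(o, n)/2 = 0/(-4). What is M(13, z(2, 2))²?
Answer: 64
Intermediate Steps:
z(o, n) = 0 (z(o, n) = 2*(0/(-4)) = 2*(0*(-¼)) = 2*0 = 0)
M(x, X) = -8 (M(x, X) = -3 - 5 = -8)
M(13, z(2, 2))² = (-8)² = 64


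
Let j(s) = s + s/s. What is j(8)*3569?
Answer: 32121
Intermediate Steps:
j(s) = 1 + s (j(s) = s + 1 = 1 + s)
j(8)*3569 = (1 + 8)*3569 = 9*3569 = 32121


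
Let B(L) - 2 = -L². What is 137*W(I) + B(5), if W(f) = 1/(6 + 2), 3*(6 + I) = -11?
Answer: -47/8 ≈ -5.8750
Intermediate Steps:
B(L) = 2 - L²
I = -29/3 (I = -6 + (⅓)*(-11) = -6 - 11/3 = -29/3 ≈ -9.6667)
W(f) = ⅛ (W(f) = 1/8 = ⅛)
137*W(I) + B(5) = 137*(⅛) + (2 - 1*5²) = 137/8 + (2 - 1*25) = 137/8 + (2 - 25) = 137/8 - 23 = -47/8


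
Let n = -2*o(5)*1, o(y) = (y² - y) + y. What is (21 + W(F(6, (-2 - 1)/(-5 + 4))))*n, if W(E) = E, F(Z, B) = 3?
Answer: -1200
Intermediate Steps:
o(y) = y²
n = -50 (n = -2*5²*1 = -2*25*1 = -50*1 = -50)
(21 + W(F(6, (-2 - 1)/(-5 + 4))))*n = (21 + 3)*(-50) = 24*(-50) = -1200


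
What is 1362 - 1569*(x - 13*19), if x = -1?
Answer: 390474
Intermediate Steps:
1362 - 1569*(x - 13*19) = 1362 - 1569*(-1 - 13*19) = 1362 - 1569*(-1 - 247) = 1362 - 1569*(-248) = 1362 + 389112 = 390474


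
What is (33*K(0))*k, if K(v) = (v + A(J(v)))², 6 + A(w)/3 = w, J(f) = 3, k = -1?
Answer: -2673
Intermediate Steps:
A(w) = -18 + 3*w
K(v) = (-9 + v)² (K(v) = (v + (-18 + 3*3))² = (v + (-18 + 9))² = (v - 9)² = (-9 + v)²)
(33*K(0))*k = (33*(-9 + 0)²)*(-1) = (33*(-9)²)*(-1) = (33*81)*(-1) = 2673*(-1) = -2673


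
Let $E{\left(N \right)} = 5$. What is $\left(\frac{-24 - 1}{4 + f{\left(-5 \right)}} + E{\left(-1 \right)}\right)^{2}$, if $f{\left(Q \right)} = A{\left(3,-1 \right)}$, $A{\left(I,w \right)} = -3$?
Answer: $400$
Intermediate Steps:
$f{\left(Q \right)} = -3$
$\left(\frac{-24 - 1}{4 + f{\left(-5 \right)}} + E{\left(-1 \right)}\right)^{2} = \left(\frac{-24 - 1}{4 - 3} + 5\right)^{2} = \left(- \frac{25}{1} + 5\right)^{2} = \left(\left(-25\right) 1 + 5\right)^{2} = \left(-25 + 5\right)^{2} = \left(-20\right)^{2} = 400$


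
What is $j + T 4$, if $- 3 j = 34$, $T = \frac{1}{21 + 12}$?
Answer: $- \frac{370}{33} \approx -11.212$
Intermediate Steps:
$T = \frac{1}{33} \approx 0.030303$
$j = - \frac{34}{3}$ ($j = \left(- \frac{1}{3}\right) 34 = - \frac{34}{3} \approx -11.333$)
$j + T 4 = - \frac{34}{3} + \frac{1}{33} \cdot 4 = - \frac{34}{3} + \frac{4}{33} = - \frac{370}{33}$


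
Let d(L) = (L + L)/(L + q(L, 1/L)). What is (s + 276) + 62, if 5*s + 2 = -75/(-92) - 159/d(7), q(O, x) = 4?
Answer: 1007143/3220 ≈ 312.78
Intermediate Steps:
d(L) = 2*L/(4 + L) (d(L) = (L + L)/(L + 4) = (2*L)/(4 + L) = 2*L/(4 + L))
s = -81217/3220 (s = -⅖ + (-75/(-92) - 159/(2*7/(4 + 7)))/5 = -⅖ + (-75*(-1/92) - 159/(2*7/11))/5 = -⅖ + (75/92 - 159/(2*7*(1/11)))/5 = -⅖ + (75/92 - 159/14/11)/5 = -⅖ + (75/92 - 159*11/14)/5 = -⅖ + (75/92 - 1749/14)/5 = -⅖ + (⅕)*(-79929/644) = -⅖ - 79929/3220 = -81217/3220 ≈ -25.223)
(s + 276) + 62 = (-81217/3220 + 276) + 62 = 807503/3220 + 62 = 1007143/3220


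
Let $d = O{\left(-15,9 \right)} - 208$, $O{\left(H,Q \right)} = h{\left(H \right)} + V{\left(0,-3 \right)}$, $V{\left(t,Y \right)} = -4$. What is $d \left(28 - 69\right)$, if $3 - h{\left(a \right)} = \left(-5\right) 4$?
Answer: $7749$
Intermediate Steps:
$h{\left(a \right)} = 23$ ($h{\left(a \right)} = 3 - \left(-5\right) 4 = 3 - -20 = 3 + 20 = 23$)
$O{\left(H,Q \right)} = 19$ ($O{\left(H,Q \right)} = 23 - 4 = 19$)
$d = -189$ ($d = 19 - 208 = -189$)
$d \left(28 - 69\right) = - 189 \left(28 - 69\right) = \left(-189\right) \left(-41\right) = 7749$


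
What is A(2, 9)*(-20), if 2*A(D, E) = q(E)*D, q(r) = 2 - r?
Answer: 140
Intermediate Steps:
A(D, E) = D*(2 - E)/2 (A(D, E) = ((2 - E)*D)/2 = (D*(2 - E))/2 = D*(2 - E)/2)
A(2, 9)*(-20) = ((1/2)*2*(2 - 1*9))*(-20) = ((1/2)*2*(2 - 9))*(-20) = ((1/2)*2*(-7))*(-20) = -7*(-20) = 140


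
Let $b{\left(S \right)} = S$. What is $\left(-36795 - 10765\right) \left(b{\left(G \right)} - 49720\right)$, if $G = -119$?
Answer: $2370342840$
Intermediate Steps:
$\left(-36795 - 10765\right) \left(b{\left(G \right)} - 49720\right) = \left(-36795 - 10765\right) \left(-119 - 49720\right) = \left(-47560\right) \left(-49839\right) = 2370342840$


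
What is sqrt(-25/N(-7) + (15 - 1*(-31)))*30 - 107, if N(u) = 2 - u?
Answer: -107 + 10*sqrt(389) ≈ 90.231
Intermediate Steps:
sqrt(-25/N(-7) + (15 - 1*(-31)))*30 - 107 = sqrt(-25/(2 - 1*(-7)) + (15 - 1*(-31)))*30 - 107 = sqrt(-25/(2 + 7) + (15 + 31))*30 - 107 = sqrt(-25/9 + 46)*30 - 107 = sqrt(389/9)*30 - 107 = (sqrt(389)/3)*30 - 107 = 10*sqrt(389) - 107 = -107 + 10*sqrt(389)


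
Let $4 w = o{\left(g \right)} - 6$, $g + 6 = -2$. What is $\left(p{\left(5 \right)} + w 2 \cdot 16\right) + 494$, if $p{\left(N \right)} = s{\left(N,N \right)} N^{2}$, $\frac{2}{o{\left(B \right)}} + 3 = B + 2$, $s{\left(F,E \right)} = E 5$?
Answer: $\frac{9623}{9} \approx 1069.2$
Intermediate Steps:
$g = -8$ ($g = -6 - 2 = -8$)
$s{\left(F,E \right)} = 5 E$
$o{\left(B \right)} = \frac{2}{-1 + B}$ ($o{\left(B \right)} = \frac{2}{-3 + \left(B + 2\right)} = \frac{2}{-3 + \left(2 + B\right)} = \frac{2}{-1 + B}$)
$w = - \frac{14}{9}$ ($w = \frac{\frac{2}{-1 - 8} - 6}{4} = \frac{\frac{2}{-9} - 6}{4} = \frac{2 \left(- \frac{1}{9}\right) - 6}{4} = \frac{- \frac{2}{9} - 6}{4} = \frac{1}{4} \left(- \frac{56}{9}\right) = - \frac{14}{9} \approx -1.5556$)
$p{\left(N \right)} = 5 N^{3}$ ($p{\left(N \right)} = 5 N N^{2} = 5 N^{3}$)
$\left(p{\left(5 \right)} + w 2 \cdot 16\right) + 494 = \left(5 \cdot 5^{3} + \left(- \frac{14}{9}\right) 2 \cdot 16\right) + 494 = \left(5 \cdot 125 - \frac{448}{9}\right) + 494 = \left(625 - \frac{448}{9}\right) + 494 = \frac{5177}{9} + 494 = \frac{9623}{9}$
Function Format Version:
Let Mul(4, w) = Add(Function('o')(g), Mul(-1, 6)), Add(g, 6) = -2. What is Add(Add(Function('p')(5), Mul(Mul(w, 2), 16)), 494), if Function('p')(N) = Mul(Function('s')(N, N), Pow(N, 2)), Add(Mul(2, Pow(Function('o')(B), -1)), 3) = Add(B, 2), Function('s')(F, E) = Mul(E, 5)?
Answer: Rational(9623, 9) ≈ 1069.2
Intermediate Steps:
g = -8 (g = Add(-6, -2) = -8)
Function('s')(F, E) = Mul(5, E)
Function('o')(B) = Mul(2, Pow(Add(-1, B), -1)) (Function('o')(B) = Mul(2, Pow(Add(-3, Add(B, 2)), -1)) = Mul(2, Pow(Add(-3, Add(2, B)), -1)) = Mul(2, Pow(Add(-1, B), -1)))
w = Rational(-14, 9) (w = Mul(Rational(1, 4), Add(Mul(2, Pow(Add(-1, -8), -1)), Mul(-1, 6))) = Mul(Rational(1, 4), Add(Mul(2, Pow(-9, -1)), -6)) = Mul(Rational(1, 4), Add(Mul(2, Rational(-1, 9)), -6)) = Mul(Rational(1, 4), Add(Rational(-2, 9), -6)) = Mul(Rational(1, 4), Rational(-56, 9)) = Rational(-14, 9) ≈ -1.5556)
Function('p')(N) = Mul(5, Pow(N, 3)) (Function('p')(N) = Mul(Mul(5, N), Pow(N, 2)) = Mul(5, Pow(N, 3)))
Add(Add(Function('p')(5), Mul(Mul(w, 2), 16)), 494) = Add(Add(Mul(5, Pow(5, 3)), Mul(Mul(Rational(-14, 9), 2), 16)), 494) = Add(Add(Mul(5, 125), Mul(Rational(-28, 9), 16)), 494) = Add(Add(625, Rational(-448, 9)), 494) = Add(Rational(5177, 9), 494) = Rational(9623, 9)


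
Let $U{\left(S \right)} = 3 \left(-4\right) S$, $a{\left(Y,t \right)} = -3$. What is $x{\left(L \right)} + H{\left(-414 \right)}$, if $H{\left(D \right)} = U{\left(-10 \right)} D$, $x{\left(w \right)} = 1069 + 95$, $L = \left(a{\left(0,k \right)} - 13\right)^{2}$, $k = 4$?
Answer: $-48516$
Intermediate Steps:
$U{\left(S \right)} = - 12 S$
$L = 256$ ($L = \left(-3 - 13\right)^{2} = \left(-16\right)^{2} = 256$)
$x{\left(w \right)} = 1164$
$H{\left(D \right)} = 120 D$ ($H{\left(D \right)} = \left(-12\right) \left(-10\right) D = 120 D$)
$x{\left(L \right)} + H{\left(-414 \right)} = 1164 + 120 \left(-414\right) = 1164 - 49680 = -48516$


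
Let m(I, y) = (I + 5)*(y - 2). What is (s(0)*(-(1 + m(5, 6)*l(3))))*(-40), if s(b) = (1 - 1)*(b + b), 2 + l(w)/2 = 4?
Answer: 0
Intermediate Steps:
l(w) = 4 (l(w) = -4 + 2*4 = -4 + 8 = 4)
m(I, y) = (-2 + y)*(5 + I) (m(I, y) = (5 + I)*(-2 + y) = (-2 + y)*(5 + I))
s(b) = 0 (s(b) = 0*(2*b) = 0)
(s(0)*(-(1 + m(5, 6)*l(3))))*(-40) = (0*(-(1 + (-10 - 2*5 + 5*6 + 5*6)*4)))*(-40) = (0*(-(1 + (-10 - 10 + 30 + 30)*4)))*(-40) = (0*(-(1 + 40*4)))*(-40) = (0*(-(1 + 160)))*(-40) = (0*(-1*161))*(-40) = (0*(-161))*(-40) = 0*(-40) = 0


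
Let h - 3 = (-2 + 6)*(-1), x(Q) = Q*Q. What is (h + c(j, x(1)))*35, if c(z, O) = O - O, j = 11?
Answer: -35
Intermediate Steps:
x(Q) = Q²
c(z, O) = 0
h = -1 (h = 3 + (-2 + 6)*(-1) = 3 + 4*(-1) = 3 - 4 = -1)
(h + c(j, x(1)))*35 = (-1 + 0)*35 = -1*35 = -35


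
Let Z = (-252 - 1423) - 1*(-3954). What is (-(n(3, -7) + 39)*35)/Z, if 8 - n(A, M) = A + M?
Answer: -1785/2279 ≈ -0.78324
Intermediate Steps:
n(A, M) = 8 - A - M (n(A, M) = 8 - (A + M) = 8 + (-A - M) = 8 - A - M)
Z = 2279 (Z = -1675 + 3954 = 2279)
(-(n(3, -7) + 39)*35)/Z = -((8 - 1*3 - 1*(-7)) + 39)*35/2279 = -((8 - 3 + 7) + 39)*35*(1/2279) = -(12 + 39)*35*(1/2279) = -51*35*(1/2279) = -1*1785*(1/2279) = -1785*1/2279 = -1785/2279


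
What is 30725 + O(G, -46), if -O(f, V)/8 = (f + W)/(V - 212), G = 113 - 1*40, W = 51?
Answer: 3964021/129 ≈ 30729.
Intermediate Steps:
G = 73 (G = 113 - 40 = 73)
O(f, V) = -8*(51 + f)/(-212 + V) (O(f, V) = -8*(f + 51)/(V - 212) = -8*(51 + f)/(-212 + V))
30725 + O(G, -46) = 30725 + 8*(-51 - 1*73)/(-212 - 46) = 30725 + 8*(-51 - 73)/(-258) = 30725 + 8*(-1/258)*(-124) = 30725 + 496/129 = 3964021/129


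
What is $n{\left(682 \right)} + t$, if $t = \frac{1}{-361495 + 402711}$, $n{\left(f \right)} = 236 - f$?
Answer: $- \frac{18382335}{41216} \approx -446.0$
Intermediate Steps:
$t = \frac{1}{41216} \approx 2.4262 \cdot 10^{-5}$
$n{\left(682 \right)} + t = \left(236 - 682\right) + \frac{1}{41216} = -446 + \frac{1}{41216} = - \frac{18382335}{41216}$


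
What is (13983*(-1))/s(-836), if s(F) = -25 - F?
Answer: -13983/811 ≈ -17.242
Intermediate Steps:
(13983*(-1))/s(-836) = (13983*(-1))/(-25 - 1*(-836)) = -13983/(-25 + 836) = -13983/811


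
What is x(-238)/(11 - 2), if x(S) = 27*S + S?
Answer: -6664/9 ≈ -740.44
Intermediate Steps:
x(S) = 28*S
x(-238)/(11 - 2) = (28*(-238))/(11 - 2) = -6664/9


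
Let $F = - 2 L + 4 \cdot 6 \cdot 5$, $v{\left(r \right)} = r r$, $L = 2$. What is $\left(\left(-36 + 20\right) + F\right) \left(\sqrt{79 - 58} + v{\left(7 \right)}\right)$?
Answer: $4900 + 100 \sqrt{21} \approx 5358.3$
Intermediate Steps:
$v{\left(r \right)} = r^{2}$
$F = 116$ ($F = \left(-2\right) 2 + 4 \cdot 6 \cdot 5 = -4 + 24 \cdot 5 = -4 + 120 = 116$)
$\left(\left(-36 + 20\right) + F\right) \left(\sqrt{79 - 58} + v{\left(7 \right)}\right) = \left(\left(-36 + 20\right) + 116\right) \left(\sqrt{79 - 58} + 7^{2}\right) = \left(-16 + 116\right) \left(\sqrt{21} + 49\right) = 100 \left(49 + \sqrt{21}\right) = 4900 + 100 \sqrt{21}$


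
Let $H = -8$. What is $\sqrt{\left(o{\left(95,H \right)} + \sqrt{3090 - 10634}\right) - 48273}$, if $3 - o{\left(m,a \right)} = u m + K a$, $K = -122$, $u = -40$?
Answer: $\sqrt{-45446 + 2 i \sqrt{1886}} \approx 0.204 + 213.18 i$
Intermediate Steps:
$o{\left(m,a \right)} = 3 + 40 m + 122 a$ ($o{\left(m,a \right)} = 3 - \left(- 40 m - 122 a\right) = 3 - \left(- 122 a - 40 m\right) = 3 + \left(40 m + 122 a\right) = 3 + 40 m + 122 a$)
$\sqrt{\left(o{\left(95,H \right)} + \sqrt{3090 - 10634}\right) - 48273} = \sqrt{\left(\left(3 + 40 \cdot 95 + 122 \left(-8\right)\right) + \sqrt{3090 - 10634}\right) - 48273} = \sqrt{\left(\left(3 + 3800 - 976\right) + \sqrt{-7544}\right) - 48273} = \sqrt{\left(2827 + 2 i \sqrt{1886}\right) - 48273} = \sqrt{-45446 + 2 i \sqrt{1886}}$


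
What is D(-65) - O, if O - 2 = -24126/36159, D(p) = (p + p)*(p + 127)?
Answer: -97163244/12053 ≈ -8061.3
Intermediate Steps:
D(p) = 2*p*(127 + p) (D(p) = (2*p)*(127 + p) = 2*p*(127 + p))
O = 16064/12053 (O = 2 - 24126/36159 = 2 - 24126*1/36159 = 2 - 8042/12053 = 16064/12053 ≈ 1.3328)
D(-65) - O = 2*(-65)*(127 - 65) - 1*16064/12053 = 2*(-65)*62 - 16064/12053 = -8060 - 16064/12053 = -97163244/12053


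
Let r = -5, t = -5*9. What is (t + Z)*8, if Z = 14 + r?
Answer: -288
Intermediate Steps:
t = -45
Z = 9 (Z = 14 - 5 = 9)
(t + Z)*8 = (-45 + 9)*8 = -36*8 = -288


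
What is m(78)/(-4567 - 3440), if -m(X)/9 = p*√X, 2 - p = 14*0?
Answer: 6*√78/2669 ≈ 0.019854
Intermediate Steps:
p = 2 (p = 2 - 14*0 = 2 - 1*0 = 2 + 0 = 2)
m(X) = -18*√X
m(78)/(-4567 - 3440) = (-18*√78)/(-4567 - 3440) = -18*√78/(-8007) = -18*√78*(-1/8007) = 6*√78/2669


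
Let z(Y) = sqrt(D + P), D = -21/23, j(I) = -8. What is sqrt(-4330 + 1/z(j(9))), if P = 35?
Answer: sqrt(-848680 + 7*sqrt(23))/14 ≈ 65.801*I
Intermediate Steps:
D = -21/23 (D = -21*1/23 = -21/23 ≈ -0.91304)
z(Y) = 28*sqrt(23)/23 (z(Y) = sqrt(-21/23 + 35) = sqrt(784/23) = 28*sqrt(23)/23)
sqrt(-4330 + 1/z(j(9))) = sqrt(-4330 + 1/(28*sqrt(23)/23)) = sqrt(-4330 + sqrt(23)/28)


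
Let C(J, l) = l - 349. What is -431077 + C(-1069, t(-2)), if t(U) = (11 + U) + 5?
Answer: -431412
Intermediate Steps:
t(U) = 16 + U
C(J, l) = -349 + l
-431077 + C(-1069, t(-2)) = -431077 + (-349 + (16 - 2)) = -431077 + (-349 + 14) = -431077 - 335 = -431412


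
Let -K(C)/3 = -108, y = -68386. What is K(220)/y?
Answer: -162/34193 ≈ -0.0047378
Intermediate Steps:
K(C) = 324 (K(C) = -3*(-108) = 324)
K(220)/y = 324/(-68386) = 324*(-1/68386) = -162/34193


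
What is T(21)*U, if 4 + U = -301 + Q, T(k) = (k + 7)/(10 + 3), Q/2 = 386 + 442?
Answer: 37828/13 ≈ 2909.8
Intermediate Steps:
Q = 1656 (Q = 2*(386 + 442) = 2*828 = 1656)
T(k) = 7/13 + k/13 (T(k) = (7 + k)/13 = (7 + k)*(1/13) = 7/13 + k/13)
U = 1351 (U = -4 + (-301 + 1656) = -4 + 1355 = 1351)
T(21)*U = (7/13 + (1/13)*21)*1351 = (7/13 + 21/13)*1351 = (28/13)*1351 = 37828/13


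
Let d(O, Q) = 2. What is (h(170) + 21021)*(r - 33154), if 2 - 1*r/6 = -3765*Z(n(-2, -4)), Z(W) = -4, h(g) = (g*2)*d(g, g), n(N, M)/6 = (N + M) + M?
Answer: -2680116902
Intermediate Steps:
n(N, M) = 6*N + 12*M (n(N, M) = 6*((N + M) + M) = 6*((M + N) + M) = 6*(N + 2*M) = 6*N + 12*M)
h(g) = 4*g (h(g) = (g*2)*2 = (2*g)*2 = 4*g)
r = -90348 (r = 12 - (-22590)*(-4) = 12 - 6*15060 = 12 - 90360 = -90348)
(h(170) + 21021)*(r - 33154) = (4*170 + 21021)*(-90348 - 33154) = (680 + 21021)*(-123502) = 21701*(-123502) = -2680116902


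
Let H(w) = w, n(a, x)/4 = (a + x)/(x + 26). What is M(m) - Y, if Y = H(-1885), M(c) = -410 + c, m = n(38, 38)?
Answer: 5919/4 ≈ 1479.8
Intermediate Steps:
n(a, x) = 4*(a + x)/(26 + x) (n(a, x) = 4*((a + x)/(x + 26)) = 4*((a + x)/(26 + x)) = 4*(a + x)/(26 + x))
m = 19/4 (m = 4*(38 + 38)/(26 + 38) = 4*76/64 = 4*(1/64)*76 = 19/4 ≈ 4.7500)
Y = -1885
M(m) - Y = (-410 + 19/4) - 1*(-1885) = -1621/4 + 1885 = 5919/4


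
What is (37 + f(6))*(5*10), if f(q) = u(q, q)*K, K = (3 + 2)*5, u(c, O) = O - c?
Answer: 1850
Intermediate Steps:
K = 25 (K = 5*5 = 25)
f(q) = 0 (f(q) = (q - q)*25 = 0*25 = 0)
(37 + f(6))*(5*10) = (37 + 0)*(5*10) = 37*50 = 1850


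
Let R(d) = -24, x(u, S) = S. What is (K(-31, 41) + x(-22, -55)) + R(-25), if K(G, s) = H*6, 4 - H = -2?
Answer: -43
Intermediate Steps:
H = 6 (H = 4 - 1*(-2) = 4 + 2 = 6)
K(G, s) = 36 (K(G, s) = 6*6 = 36)
(K(-31, 41) + x(-22, -55)) + R(-25) = (36 - 55) - 24 = -19 - 24 = -43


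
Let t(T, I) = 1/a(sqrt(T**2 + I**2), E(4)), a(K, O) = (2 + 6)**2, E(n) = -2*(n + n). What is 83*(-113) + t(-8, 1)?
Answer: -600255/64 ≈ -9379.0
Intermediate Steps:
E(n) = -4*n
a(K, O) = 64 (a(K, O) = 8**2 = 64)
t(T, I) = 1/64
83*(-113) + t(-8, 1) = 83*(-113) + 1/64 = -9379 + 1/64 = -600255/64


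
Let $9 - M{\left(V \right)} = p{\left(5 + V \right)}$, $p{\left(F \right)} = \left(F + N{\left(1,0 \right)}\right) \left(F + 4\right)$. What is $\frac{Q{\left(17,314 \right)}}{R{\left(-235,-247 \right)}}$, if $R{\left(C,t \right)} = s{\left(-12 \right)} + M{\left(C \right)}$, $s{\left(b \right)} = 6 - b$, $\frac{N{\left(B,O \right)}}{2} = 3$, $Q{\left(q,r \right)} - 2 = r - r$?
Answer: $- \frac{2}{50597} \approx -3.9528 \cdot 10^{-5}$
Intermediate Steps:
$Q{\left(q,r \right)} = 2$ ($Q{\left(q,r \right)} = 2 + \left(r - r\right) = 2 + 0 = 2$)
$N{\left(B,O \right)} = 6$ ($N{\left(B,O \right)} = 2 \cdot 3 = 6$)
$p{\left(F \right)} = \left(4 + F\right) \left(6 + F\right)$ ($p{\left(F \right)} = \left(F + 6\right) \left(F + 4\right) = \left(6 + F\right) \left(4 + F\right) = \left(4 + F\right) \left(6 + F\right)$)
$M{\left(V \right)} = -65 - \left(5 + V\right)^{2} - 10 V$ ($M{\left(V \right)} = 9 - \left(24 + \left(5 + V\right)^{2} + 10 \left(5 + V\right)\right) = 9 - \left(24 + \left(5 + V\right)^{2} + \left(50 + 10 V\right)\right) = 9 - \left(74 + \left(5 + V\right)^{2} + 10 V\right) = -65 - \left(5 + V\right)^{2} - 10 V$)
$R{\left(C,t \right)} = -72 - C^{2} - 20 C$ ($R{\left(C,t \right)} = \left(6 - -12\right) - \left(90 + C^{2} + 20 C\right) = \left(6 + 12\right) - \left(90 + C^{2} + 20 C\right) = 18 - \left(90 + C^{2} + 20 C\right) = -72 - C^{2} - 20 C$)
$\frac{Q{\left(17,314 \right)}}{R{\left(-235,-247 \right)}} = \frac{2}{-72 - \left(-235\right)^{2} - -4700} = \frac{2}{-72 - 55225 + 4700} = \frac{2}{-50597} = 2 \left(- \frac{1}{50597}\right) = - \frac{2}{50597}$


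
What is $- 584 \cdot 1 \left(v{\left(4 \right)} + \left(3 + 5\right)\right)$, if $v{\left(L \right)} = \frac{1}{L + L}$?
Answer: $-4745$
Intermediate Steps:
$v{\left(L \right)} = \frac{1}{2 L}$
$- 584 \cdot 1 \left(v{\left(4 \right)} + \left(3 + 5\right)\right) = - 584 \cdot 1 \left(\frac{1}{2 \cdot 4} + \left(3 + 5\right)\right) = - 584 \cdot 1 \left(\frac{1}{2} \cdot \frac{1}{4} + 8\right) = - 584 \cdot 1 \left(\frac{1}{8} + 8\right) = - 584 \cdot 1 \cdot \frac{65}{8} = \left(-584\right) \frac{65}{8} = -4745$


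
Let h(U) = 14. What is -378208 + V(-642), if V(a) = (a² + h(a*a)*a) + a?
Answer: 24326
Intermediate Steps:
V(a) = a² + 15*a (V(a) = (a² + 14*a) + a = a² + 15*a)
-378208 + V(-642) = -378208 - 642*(15 - 642) = -378208 - 642*(-627) = -378208 + 402534 = 24326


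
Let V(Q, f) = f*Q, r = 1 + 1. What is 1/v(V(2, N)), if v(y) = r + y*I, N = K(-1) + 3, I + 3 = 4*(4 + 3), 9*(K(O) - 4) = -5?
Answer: 9/2918 ≈ 0.0030843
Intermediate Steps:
K(O) = 31/9 (K(O) = 4 + (⅑)*(-5) = 4 - 5/9 = 31/9)
I = 25 (I = -3 + 4*(4 + 3) = -3 + 4*7 = -3 + 28 = 25)
r = 2
N = 58/9 (N = 31/9 + 3 = 58/9 ≈ 6.4444)
V(Q, f) = Q*f
v(y) = 2 + 25*y (v(y) = 2 + y*25 = 2 + 25*y)
1/v(V(2, N)) = 1/(2 + 25*(2*(58/9))) = 1/(2 + 25*(116/9)) = 1/(2 + 2900/9) = 1/(2918/9) = 9/2918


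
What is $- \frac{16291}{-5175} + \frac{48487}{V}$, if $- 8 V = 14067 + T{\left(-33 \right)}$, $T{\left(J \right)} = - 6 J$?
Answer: $- \frac{13147931}{546825} \approx -24.044$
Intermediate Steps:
$V = - \frac{14265}{8}$ ($V = - \frac{14067 - -198}{8} = - \frac{14067 + 198}{8} = \left(- \frac{1}{8}\right) 14265 = - \frac{14265}{8} \approx -1783.1$)
$- \frac{16291}{-5175} + \frac{48487}{V} = - \frac{16291}{-5175} + \frac{48487}{- \frac{14265}{8}} = \left(-16291\right) \left(- \frac{1}{5175}\right) + 48487 \left(- \frac{8}{14265}\right) = \frac{16291}{5175} - \frac{387896}{14265} = - \frac{13147931}{546825}$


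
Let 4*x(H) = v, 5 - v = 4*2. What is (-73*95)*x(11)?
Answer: 20805/4 ≈ 5201.3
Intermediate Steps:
v = -3 (v = 5 - 4*2 = 5 - 1*8 = 5 - 8 = -3)
x(H) = -¾ (x(H) = (¼)*(-3) = -¾)
(-73*95)*x(11) = -73*95*(-¾) = -6935*(-¾) = 20805/4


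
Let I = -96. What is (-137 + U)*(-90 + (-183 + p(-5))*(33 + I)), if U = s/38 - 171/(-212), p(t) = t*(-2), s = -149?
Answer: -6100394229/4028 ≈ -1.5145e+6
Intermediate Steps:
p(t) = -2*t
U = -12545/4028 (U = -149/38 - 171/(-212) = -149*1/38 - 171*(-1/212) = -149/38 + 171/212 = -12545/4028 ≈ -3.1144)
(-137 + U)*(-90 + (-183 + p(-5))*(33 + I)) = (-137 - 12545/4028)*(-90 + (-183 - 2*(-5))*(33 - 96)) = -564381*(-90 + (-183 + 10)*(-63))/4028 = -564381*(-90 - 173*(-63))/4028 = -564381*(-90 + 10899)/4028 = -564381/4028*10809 = -6100394229/4028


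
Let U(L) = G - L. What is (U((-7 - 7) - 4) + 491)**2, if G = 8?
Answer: 267289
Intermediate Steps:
U(L) = 8 - L
(U((-7 - 7) - 4) + 491)**2 = ((8 - ((-7 - 7) - 4)) + 491)**2 = ((8 - (-14 - 4)) + 491)**2 = ((8 - 1*(-18)) + 491)**2 = ((8 + 18) + 491)**2 = (26 + 491)**2 = 517**2 = 267289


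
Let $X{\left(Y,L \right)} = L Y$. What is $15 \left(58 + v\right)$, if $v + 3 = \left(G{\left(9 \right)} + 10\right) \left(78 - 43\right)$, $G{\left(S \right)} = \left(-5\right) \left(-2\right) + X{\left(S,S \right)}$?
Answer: $53850$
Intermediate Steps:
$G{\left(S \right)} = 10 + S^{2}$ ($G{\left(S \right)} = \left(-5\right) \left(-2\right) + S S = 10 + S^{2}$)
$v = 3532$ ($v = -3 + \left(\left(10 + 9^{2}\right) + 10\right) \left(78 - 43\right) = -3 + \left(\left(10 + 81\right) + 10\right) 35 = -3 + \left(91 + 10\right) 35 = -3 + 101 \cdot 35 = -3 + 3535 = 3532$)
$15 \left(58 + v\right) = 15 \left(58 + 3532\right) = 15 \cdot 3590 = 53850$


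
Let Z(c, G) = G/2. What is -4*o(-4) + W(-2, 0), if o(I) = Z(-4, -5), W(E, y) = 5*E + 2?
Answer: 2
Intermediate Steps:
Z(c, G) = G/2 (Z(c, G) = G*(1/2) = G/2)
W(E, y) = 2 + 5*E
o(I) = -5/2 (o(I) = (1/2)*(-5) = -5/2)
-4*o(-4) + W(-2, 0) = -4*(-5/2) + (2 + 5*(-2)) = 10 + (2 - 10) = 10 - 8 = 2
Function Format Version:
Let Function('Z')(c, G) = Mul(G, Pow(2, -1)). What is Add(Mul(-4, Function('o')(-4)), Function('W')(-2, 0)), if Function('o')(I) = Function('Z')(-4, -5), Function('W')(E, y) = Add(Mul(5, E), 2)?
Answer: 2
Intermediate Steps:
Function('Z')(c, G) = Mul(Rational(1, 2), G) (Function('Z')(c, G) = Mul(G, Rational(1, 2)) = Mul(Rational(1, 2), G))
Function('W')(E, y) = Add(2, Mul(5, E))
Function('o')(I) = Rational(-5, 2) (Function('o')(I) = Mul(Rational(1, 2), -5) = Rational(-5, 2))
Add(Mul(-4, Function('o')(-4)), Function('W')(-2, 0)) = Add(Mul(-4, Rational(-5, 2)), Add(2, Mul(5, -2))) = Add(10, Add(2, -10)) = Add(10, -8) = 2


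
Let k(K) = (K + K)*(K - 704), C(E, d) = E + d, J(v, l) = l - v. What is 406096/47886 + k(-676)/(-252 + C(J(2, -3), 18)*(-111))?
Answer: -2955181688/2705559 ≈ -1092.3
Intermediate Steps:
k(K) = 2*K*(-704 + K) (k(K) = (2*K)*(-704 + K) = 2*K*(-704 + K))
406096/47886 + k(-676)/(-252 + C(J(2, -3), 18)*(-111)) = 406096/47886 + (2*(-676)*(-704 - 676))/(-252 + ((-3 - 1*2) + 18)*(-111)) = 406096*(1/47886) + (2*(-676)*(-1380))/(-252 + ((-3 - 2) + 18)*(-111)) = 203048/23943 + 1865760/(-252 + (-5 + 18)*(-111)) = 203048/23943 + 1865760/(-252 + 13*(-111)) = 203048/23943 + 1865760/(-252 - 1443) = 203048/23943 + 1865760/(-1695) = 203048/23943 + 1865760*(-1/1695) = 203048/23943 - 124384/113 = -2955181688/2705559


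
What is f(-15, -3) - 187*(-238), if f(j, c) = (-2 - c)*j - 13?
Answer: 44478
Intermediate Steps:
f(j, c) = -13 + j*(-2 - c) (f(j, c) = j*(-2 - c) - 13 = -13 + j*(-2 - c))
f(-15, -3) - 187*(-238) = (-13 - 2*(-15) - 1*(-3)*(-15)) - 187*(-238) = (-13 + 30 - 45) + 44506 = -28 + 44506 = 44478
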